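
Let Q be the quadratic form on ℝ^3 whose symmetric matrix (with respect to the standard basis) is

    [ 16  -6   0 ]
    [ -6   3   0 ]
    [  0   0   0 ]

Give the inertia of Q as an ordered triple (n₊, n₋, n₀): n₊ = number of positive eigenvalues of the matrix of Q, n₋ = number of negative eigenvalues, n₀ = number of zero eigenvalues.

(2, 0, 1)

Applying the same elementary operations to the rows and columns of A produces a congruent diagonal matrix with entries 16, 3/4, 0.
Counting signs: 2 positive, 1 zero.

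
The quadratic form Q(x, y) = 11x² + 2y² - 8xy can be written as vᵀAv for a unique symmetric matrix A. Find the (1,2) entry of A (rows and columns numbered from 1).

The coefficient of x·y in Q is -8. For a symmetric A this equals A[1,2] + A[2,1] = 2·A[1,2].
So A[1,2] = -8/2 = -4.

-4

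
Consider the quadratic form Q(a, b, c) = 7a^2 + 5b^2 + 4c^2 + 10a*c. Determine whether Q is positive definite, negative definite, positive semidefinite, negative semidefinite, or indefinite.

positive definite

The symmetric matrix of Q is A = [[7, 0, 5], [0, 5, 0], [5, 0, 4]].
Leading principal minors: Δ_1 = 7, Δ_2 = 35, Δ_3 = 15.
All leading principal minors are positive, so by Sylvester's criterion Q is positive definite.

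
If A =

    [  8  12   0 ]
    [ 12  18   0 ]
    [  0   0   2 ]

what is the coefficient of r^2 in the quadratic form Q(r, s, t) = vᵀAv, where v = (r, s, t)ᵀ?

8

The coefficient of r^2 is the diagonal entry A[1,1] = 8.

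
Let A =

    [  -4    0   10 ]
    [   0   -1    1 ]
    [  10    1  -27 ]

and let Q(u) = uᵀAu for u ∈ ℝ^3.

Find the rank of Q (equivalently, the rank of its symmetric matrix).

3

Applying the same elementary operations to the rows and columns of A produces a congruent diagonal matrix with entries -4, -1, -1.
That gives 3 negative pivots.
The rank is the number of nonzero pivots: 3.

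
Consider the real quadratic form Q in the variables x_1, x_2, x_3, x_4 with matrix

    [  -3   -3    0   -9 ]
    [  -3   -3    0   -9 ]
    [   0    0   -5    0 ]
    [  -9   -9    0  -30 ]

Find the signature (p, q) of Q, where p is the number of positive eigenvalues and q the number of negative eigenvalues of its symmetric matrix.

(0, 3)

Congruent diagonalization of A (simultaneous row and column reduction) yields pivots -3, 0, -5, -3.
So there are 3 negative, 1 zero pivots.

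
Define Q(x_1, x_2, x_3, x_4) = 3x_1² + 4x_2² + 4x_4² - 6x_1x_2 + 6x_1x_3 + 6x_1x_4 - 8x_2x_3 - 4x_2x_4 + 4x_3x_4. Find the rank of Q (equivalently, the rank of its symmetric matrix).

The associated matrix is A = [[3, -3, 3, 3], [-3, 4, -4, -2], [3, -4, 0, 2], [3, -2, 2, 4]].
Row-reducing A symmetrically gives the diagonal entries 3, 1, -4, 0.
That gives 2 positive, 1 negative, 1 zero pivots.
The rank is the number of nonzero pivots: 3.

3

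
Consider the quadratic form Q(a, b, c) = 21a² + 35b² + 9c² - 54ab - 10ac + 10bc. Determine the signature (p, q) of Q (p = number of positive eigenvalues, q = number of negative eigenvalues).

(3, 0)

The associated matrix is A = [[21, -27, -5], [-27, 35, 5], [-5, 5, 9]].
Applying the same elementary operations to the rows and columns of A produces a congruent diagonal matrix with entries 21, 2/7, 2/3.
That gives 3 positive pivots.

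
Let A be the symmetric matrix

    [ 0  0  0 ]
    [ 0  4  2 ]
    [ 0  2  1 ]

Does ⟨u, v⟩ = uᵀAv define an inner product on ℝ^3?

Row-reducing A symmetrically gives the diagonal entries 0, 4, 0.
Counting signs: 1 positive, 2 zero.
Hence Q is positive semidefinite.
⟨·,·⟩ is an inner product exactly when A is positive definite.

no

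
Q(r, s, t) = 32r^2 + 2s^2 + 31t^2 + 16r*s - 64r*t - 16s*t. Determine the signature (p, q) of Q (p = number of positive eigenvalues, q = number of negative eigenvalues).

(1, 1)

The associated matrix is A = [[32, 8, -32], [8, 2, -8], [-32, -8, 31]].
Row-reducing A symmetrically gives the diagonal entries 32, 0, -1.
That gives 1 positive, 1 negative, 1 zero pivots.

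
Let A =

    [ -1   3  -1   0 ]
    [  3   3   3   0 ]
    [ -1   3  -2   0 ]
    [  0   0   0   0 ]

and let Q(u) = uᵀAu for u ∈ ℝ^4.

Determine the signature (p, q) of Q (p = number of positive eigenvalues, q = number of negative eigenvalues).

Congruent diagonalization of A (simultaneous row and column reduction) yields pivots -1, 12, -1, 0.
Counting signs: 1 positive, 2 negative, 1 zero.

(1, 2)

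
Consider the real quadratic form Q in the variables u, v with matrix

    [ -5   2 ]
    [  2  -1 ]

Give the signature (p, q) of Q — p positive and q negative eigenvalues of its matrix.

(0, 2)

Symmetric row and column elimination reduces A to a congruent diagonal form with pivots -5, -1/5.
Counting signs: 2 negative.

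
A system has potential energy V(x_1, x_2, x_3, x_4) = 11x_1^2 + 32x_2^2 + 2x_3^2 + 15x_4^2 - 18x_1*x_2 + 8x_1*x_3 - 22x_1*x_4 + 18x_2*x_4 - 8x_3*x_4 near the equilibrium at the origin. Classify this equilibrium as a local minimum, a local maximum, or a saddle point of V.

The Hessian at the origin is H = [[22, -18, 8, -22], [-18, 64, 0, 18], [8, 0, 4, -8], [-22, 18, -8, 30]].
Applying the same elementary operations to the rows and columns of H produces a congruent diagonal matrix with entries 22, 542/11, 60/271, 8.
So there are 4 positive pivots.
H is positive definite, so the origin is a strict local minimum.

local minimum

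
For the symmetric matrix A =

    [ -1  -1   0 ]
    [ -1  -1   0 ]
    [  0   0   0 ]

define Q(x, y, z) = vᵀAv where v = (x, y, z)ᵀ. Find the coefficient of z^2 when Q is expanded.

The coefficient of z^2 is the diagonal entry A[3,3] = 0.

0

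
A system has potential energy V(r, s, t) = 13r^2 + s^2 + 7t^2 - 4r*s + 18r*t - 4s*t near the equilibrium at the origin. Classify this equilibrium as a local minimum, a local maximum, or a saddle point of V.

The Hessian at the origin is H = [[26, -4, 18], [-4, 2, -4], [18, -4, 14]].
Applying the same elementary operations to the rows and columns of H produces a congruent diagonal matrix with entries 26, 18/13, 4/9.
Counting signs: 3 positive.
H is positive definite, so the origin is a strict local minimum.

local minimum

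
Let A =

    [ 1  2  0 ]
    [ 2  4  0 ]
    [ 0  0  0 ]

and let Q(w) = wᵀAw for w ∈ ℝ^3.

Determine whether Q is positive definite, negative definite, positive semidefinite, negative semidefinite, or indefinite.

positive semidefinite

Applying the same elementary operations to the rows and columns of A produces a congruent diagonal matrix with entries 1, 0, 0.
So there are 1 positive, 2 zero pivots.
Hence Q is positive semidefinite.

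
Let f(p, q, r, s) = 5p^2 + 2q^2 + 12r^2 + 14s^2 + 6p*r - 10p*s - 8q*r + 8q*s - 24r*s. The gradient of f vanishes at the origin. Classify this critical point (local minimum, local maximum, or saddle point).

The Hessian at the origin is H = [[10, 0, 6, -10], [0, 4, -8, 8], [6, -8, 24, -24], [-10, 8, -24, 28]].
Symmetric row and column elimination reduces H to a congruent diagonal form with pivots 10, 4, 22/5, 12/11.
So there are 4 positive pivots.
H is positive definite, so the origin is a strict local minimum.

local minimum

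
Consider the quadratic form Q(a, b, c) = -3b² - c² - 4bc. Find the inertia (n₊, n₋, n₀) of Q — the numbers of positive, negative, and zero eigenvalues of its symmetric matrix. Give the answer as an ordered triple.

The symmetric matrix is A = [[0, 0, 0], [0, -3, -2], [0, -2, -1]].
Applying the same elementary operations to the rows and columns of A produces a congruent diagonal matrix with entries 0, -3, 1/3.
That gives 1 positive, 1 negative, 1 zero pivots.

(1, 1, 1)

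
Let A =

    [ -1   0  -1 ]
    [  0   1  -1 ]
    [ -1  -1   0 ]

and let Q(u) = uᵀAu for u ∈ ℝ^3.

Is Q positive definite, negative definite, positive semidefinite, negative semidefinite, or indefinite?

indefinite

Applying the same elementary operations to the rows and columns of A produces a congruent diagonal matrix with entries -1, 1, 0.
So there are 1 positive, 1 negative, 1 zero pivots.
Hence Q is indefinite.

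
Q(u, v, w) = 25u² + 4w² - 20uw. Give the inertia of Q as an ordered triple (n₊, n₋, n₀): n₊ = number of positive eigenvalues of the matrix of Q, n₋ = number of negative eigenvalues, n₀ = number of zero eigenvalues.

(1, 0, 2)

Write A = [[25, 0, -10], [0, 0, 0], [-10, 0, 4]].
Congruent diagonalization of A (simultaneous row and column reduction) yields pivots 25, 0, 0.
So there are 1 positive, 2 zero pivots.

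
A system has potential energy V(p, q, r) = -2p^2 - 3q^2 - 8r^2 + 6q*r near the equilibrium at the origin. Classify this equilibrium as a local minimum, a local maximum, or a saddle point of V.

local maximum

The Hessian at the origin is H = [[-4, 0, 0], [0, -6, 6], [0, 6, -16]].
Row-reducing H symmetrically gives the diagonal entries -4, -6, -10.
That gives 3 negative pivots.
H is negative definite, so the origin is a strict local maximum.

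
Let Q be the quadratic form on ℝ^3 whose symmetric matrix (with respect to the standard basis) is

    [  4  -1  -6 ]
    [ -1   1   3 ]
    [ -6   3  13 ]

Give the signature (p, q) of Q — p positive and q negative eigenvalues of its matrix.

(3, 0)

Congruent diagonalization of A (simultaneous row and column reduction) yields pivots 4, 3/4, 1.
That gives 3 positive pivots.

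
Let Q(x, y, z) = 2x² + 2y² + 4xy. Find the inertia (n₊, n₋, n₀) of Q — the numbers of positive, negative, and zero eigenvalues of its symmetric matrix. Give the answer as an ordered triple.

The symmetric matrix is A = [[2, 2, 0], [2, 2, 0], [0, 0, 0]].
Row-reducing A symmetrically gives the diagonal entries 2, 0, 0.
So there are 1 positive, 2 zero pivots.

(1, 0, 2)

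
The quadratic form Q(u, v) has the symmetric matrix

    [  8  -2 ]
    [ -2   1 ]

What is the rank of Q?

2

Congruent diagonalization of A (simultaneous row and column reduction) yields pivots 8, 1/2.
So there are 2 positive pivots.
The rank is the number of nonzero pivots: 2.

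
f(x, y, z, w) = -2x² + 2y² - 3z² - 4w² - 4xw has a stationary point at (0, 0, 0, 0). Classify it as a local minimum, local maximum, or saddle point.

The Hessian at the origin is H = [[-4, 0, 0, -4], [0, 4, 0, 0], [0, 0, -6, 0], [-4, 0, 0, -8]].
An LDLᵀ factorisation of H has diagonal entries -4, 4, -6, -4.
So there are 1 positive, 3 negative pivots.
H is indefinite, so the origin is a saddle point.

saddle point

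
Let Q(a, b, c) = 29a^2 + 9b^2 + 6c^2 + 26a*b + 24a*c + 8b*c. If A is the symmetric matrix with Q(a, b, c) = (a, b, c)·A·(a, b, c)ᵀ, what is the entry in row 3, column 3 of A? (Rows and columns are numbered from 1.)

The coefficient of c^2 in Q is 6, and that is exactly A[3,3].

6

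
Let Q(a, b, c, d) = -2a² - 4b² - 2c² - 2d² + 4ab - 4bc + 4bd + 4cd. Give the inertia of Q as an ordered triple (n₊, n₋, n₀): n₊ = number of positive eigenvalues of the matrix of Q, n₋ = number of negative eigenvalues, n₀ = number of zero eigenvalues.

(0, 2, 2)

The associated matrix is A = [[-2, 2, 0, 0], [2, -4, -2, 2], [0, -2, -2, 2], [0, 2, 2, -2]].
Congruent diagonalization of A (simultaneous row and column reduction) yields pivots -2, -2, 0, 0.
Counting signs: 2 negative, 2 zero.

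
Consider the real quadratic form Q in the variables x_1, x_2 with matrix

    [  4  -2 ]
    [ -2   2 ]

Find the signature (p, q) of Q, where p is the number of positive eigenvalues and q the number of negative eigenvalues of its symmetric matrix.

Symmetric row and column elimination reduces A to a congruent diagonal form with pivots 4, 1.
That gives 2 positive pivots.

(2, 0)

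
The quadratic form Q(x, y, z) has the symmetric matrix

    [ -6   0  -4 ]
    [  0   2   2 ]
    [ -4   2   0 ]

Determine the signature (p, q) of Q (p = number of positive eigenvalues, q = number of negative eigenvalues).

(2, 1)

Congruent diagonalization of A (simultaneous row and column reduction) yields pivots -6, 2, 2/3.
Counting signs: 2 positive, 1 negative.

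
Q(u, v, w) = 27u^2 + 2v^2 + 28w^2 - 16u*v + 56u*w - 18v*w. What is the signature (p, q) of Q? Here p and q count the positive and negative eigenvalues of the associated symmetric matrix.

(2, 1)

Write A = [[27, -8, 28], [-8, 2, -9], [28, -9, 28]].
Congruent diagonalization of A (simultaneous row and column reduction) yields pivots 27, -10/27, 3/10.
So there are 2 positive, 1 negative pivots.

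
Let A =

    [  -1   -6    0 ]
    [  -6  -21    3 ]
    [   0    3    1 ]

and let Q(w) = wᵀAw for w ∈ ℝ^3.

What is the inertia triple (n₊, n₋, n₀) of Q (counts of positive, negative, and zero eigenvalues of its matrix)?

(2, 1, 0)

An LDLᵀ factorisation of A has diagonal entries -1, 15, 2/5.
So there are 2 positive, 1 negative pivots.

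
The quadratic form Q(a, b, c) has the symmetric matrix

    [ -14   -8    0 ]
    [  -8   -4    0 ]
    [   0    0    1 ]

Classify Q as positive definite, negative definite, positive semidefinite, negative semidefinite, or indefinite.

indefinite

An LDLᵀ factorisation of A has diagonal entries -14, 4/7, 1.
That gives 2 positive, 1 negative pivots.
Hence Q is indefinite.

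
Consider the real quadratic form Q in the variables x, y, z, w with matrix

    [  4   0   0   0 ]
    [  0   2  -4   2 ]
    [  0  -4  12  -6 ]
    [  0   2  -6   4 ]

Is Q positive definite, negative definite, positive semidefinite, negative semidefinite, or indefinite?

positive definite

Leading principal minors: Δ_1 = 4, Δ_2 = 8, Δ_3 = 32, Δ_4 = 32.
All leading principal minors are positive, so by Sylvester's criterion Q is positive definite.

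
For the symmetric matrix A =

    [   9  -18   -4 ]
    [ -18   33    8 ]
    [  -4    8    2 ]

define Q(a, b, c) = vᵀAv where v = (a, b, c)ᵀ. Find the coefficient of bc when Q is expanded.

The coefficient of bc is A[2,3] + A[3,2] = 2·8 = 16.

16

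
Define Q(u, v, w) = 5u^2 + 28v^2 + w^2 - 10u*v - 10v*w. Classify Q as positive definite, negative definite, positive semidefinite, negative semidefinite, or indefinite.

indefinite

The symmetric matrix is A = [[5, -5, 0], [-5, 28, -5], [0, -5, 1]].
Symmetric row and column elimination reduces A to a congruent diagonal form with pivots 5, 23, -2/23.
Counting signs: 2 positive, 1 negative.
Hence Q is indefinite.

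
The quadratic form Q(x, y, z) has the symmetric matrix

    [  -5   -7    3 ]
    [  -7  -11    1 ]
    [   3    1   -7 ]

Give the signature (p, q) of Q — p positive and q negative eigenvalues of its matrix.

Applying the same elementary operations to the rows and columns of A produces a congruent diagonal matrix with entries -5, -6/5, 10/3.
So there are 1 positive, 2 negative pivots.

(1, 2)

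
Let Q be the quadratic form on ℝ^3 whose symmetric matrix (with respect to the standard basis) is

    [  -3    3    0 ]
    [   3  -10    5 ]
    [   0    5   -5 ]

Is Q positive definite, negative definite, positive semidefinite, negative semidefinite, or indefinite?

negative definite

Leading principal minors: Δ_1 = -3, Δ_2 = 21, Δ_3 = -30.
The signs alternate starting with Δ_1 < 0, so by Sylvester's criterion Q is negative definite.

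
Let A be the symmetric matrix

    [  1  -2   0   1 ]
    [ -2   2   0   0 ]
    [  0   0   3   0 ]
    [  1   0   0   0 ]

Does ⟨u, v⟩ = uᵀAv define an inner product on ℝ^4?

no

Row-reducing A symmetrically gives the diagonal entries 1, -2, 3, 1.
That gives 3 positive, 1 negative pivots.
Hence Q is indefinite.
⟨·,·⟩ is an inner product exactly when A is positive definite.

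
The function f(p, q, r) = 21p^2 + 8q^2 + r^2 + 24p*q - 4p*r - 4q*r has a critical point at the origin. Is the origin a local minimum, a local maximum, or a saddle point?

local minimum

The Hessian at the origin is H = [[42, 24, -4], [24, 16, -4], [-4, -4, 2]].
An LDLᵀ factorisation of H has diagonal entries 42, 16/7, 1/3.
So there are 3 positive pivots.
H is positive definite, so the origin is a strict local minimum.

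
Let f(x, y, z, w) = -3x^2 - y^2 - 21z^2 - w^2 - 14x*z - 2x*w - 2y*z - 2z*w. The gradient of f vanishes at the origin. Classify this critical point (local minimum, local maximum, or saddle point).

local maximum

The Hessian at the origin is H = [[-6, 0, -14, -2], [0, -2, -2, 0], [-14, -2, -42, -2], [-2, 0, -2, -2]].
Symmetric row and column elimination reduces H to a congruent diagonal form with pivots -6, -2, -22/3, -4/11.
Counting signs: 4 negative.
H is negative definite, so the origin is a strict local maximum.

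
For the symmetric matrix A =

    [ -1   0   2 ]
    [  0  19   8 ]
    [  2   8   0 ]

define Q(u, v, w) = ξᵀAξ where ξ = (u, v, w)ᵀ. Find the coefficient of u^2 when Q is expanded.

The coefficient of u^2 is the diagonal entry A[1,1] = -1.

-1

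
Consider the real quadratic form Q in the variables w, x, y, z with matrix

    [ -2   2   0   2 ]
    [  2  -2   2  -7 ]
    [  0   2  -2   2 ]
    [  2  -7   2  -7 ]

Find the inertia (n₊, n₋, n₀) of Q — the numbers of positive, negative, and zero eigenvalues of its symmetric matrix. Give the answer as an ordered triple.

(1, 3, 0)

By Sylvester's law of inertia any congruent diagonalization of A has 1 positive, 3 negative and 0 zero entries.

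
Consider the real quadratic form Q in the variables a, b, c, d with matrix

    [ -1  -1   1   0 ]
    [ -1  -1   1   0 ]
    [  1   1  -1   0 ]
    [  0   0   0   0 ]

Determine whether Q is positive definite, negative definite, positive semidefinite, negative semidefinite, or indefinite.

Symmetric row and column elimination reduces A to a congruent diagonal form with pivots -1, 0, 0, 0.
That gives 1 negative, 3 zero pivots.
Hence Q is negative semidefinite.

negative semidefinite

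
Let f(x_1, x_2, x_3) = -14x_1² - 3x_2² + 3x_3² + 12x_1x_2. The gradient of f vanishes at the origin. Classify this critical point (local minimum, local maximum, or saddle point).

The Hessian at the origin is H = [[-28, 12, 0], [12, -6, 0], [0, 0, 6]].
Applying the same elementary operations to the rows and columns of H produces a congruent diagonal matrix with entries -28, -6/7, 6.
That gives 1 positive, 2 negative pivots.
H is indefinite, so the origin is a saddle point.

saddle point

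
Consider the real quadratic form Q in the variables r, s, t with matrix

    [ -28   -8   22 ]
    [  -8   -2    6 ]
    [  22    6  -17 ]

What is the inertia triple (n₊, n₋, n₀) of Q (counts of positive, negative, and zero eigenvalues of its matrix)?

(1, 1, 1)

Congruent diagonalization of A (simultaneous row and column reduction) yields pivots -28, 2/7, 0.
Counting signs: 1 positive, 1 negative, 1 zero.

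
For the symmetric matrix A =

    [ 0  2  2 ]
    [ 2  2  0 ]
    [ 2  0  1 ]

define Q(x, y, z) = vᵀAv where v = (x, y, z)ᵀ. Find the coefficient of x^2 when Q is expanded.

The coefficient of x^2 is the diagonal entry A[1,1] = 0.

0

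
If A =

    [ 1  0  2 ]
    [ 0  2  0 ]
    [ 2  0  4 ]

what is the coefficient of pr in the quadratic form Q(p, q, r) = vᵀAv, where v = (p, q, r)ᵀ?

4

The coefficient of pr is A[1,3] + A[3,1] = 2·2 = 4.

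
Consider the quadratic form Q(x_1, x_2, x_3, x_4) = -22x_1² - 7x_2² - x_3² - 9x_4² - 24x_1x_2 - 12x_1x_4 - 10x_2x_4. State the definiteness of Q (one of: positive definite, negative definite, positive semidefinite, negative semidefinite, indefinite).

negative definite

The associated matrix is A = [[-22, -12, 0, -6], [-12, -7, 0, -5], [0, 0, -1, 0], [-6, -5, 0, -9]].
Row-reducing A symmetrically gives the diagonal entries -22, -5/11, -1, -4/5.
That gives 4 negative pivots.
Hence Q is negative definite.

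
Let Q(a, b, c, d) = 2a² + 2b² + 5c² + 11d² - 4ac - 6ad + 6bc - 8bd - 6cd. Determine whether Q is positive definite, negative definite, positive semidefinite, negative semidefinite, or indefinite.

indefinite

The associated matrix is A = [[2, 0, -2, -3], [0, 2, 3, -4], [-2, 3, 5, -3], [-3, -4, -3, 11]].
Symmetric row and column elimination reduces A to a congruent diagonal form with pivots 2, 2, -3/2, -3/2.
Counting signs: 2 positive, 2 negative.
Hence Q is indefinite.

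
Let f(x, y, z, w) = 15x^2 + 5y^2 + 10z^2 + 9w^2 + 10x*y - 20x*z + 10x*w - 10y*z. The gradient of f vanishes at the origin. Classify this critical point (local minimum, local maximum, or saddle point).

The Hessian at the origin is H = [[30, 10, -20, 10], [10, 10, -10, 0], [-20, -10, 20, 0], [10, 0, 0, 18]].
Row-reducing H symmetrically gives the diagonal entries 30, 20/3, 5, 8.
Counting signs: 4 positive.
H is positive definite, so the origin is a strict local minimum.

local minimum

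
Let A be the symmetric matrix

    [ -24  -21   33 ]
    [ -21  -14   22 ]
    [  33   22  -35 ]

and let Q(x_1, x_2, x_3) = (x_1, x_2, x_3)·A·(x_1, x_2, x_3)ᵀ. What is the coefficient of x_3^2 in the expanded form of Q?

The coefficient of x_3^2 is the diagonal entry A[3,3] = -35.

-35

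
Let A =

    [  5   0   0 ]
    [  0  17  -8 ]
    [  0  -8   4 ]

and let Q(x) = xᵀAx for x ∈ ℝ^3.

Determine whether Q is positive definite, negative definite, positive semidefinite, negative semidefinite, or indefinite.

Leading principal minors: Δ_1 = 5, Δ_2 = 85, Δ_3 = 20.
All leading principal minors are positive, so by Sylvester's criterion Q is positive definite.

positive definite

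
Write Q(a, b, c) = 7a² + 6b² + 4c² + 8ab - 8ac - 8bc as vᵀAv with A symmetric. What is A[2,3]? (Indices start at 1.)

-4

The coefficient of b·c in Q is -8. For a symmetric A this equals A[2,3] + A[3,2] = 2·A[2,3].
So A[2,3] = -8/2 = -4.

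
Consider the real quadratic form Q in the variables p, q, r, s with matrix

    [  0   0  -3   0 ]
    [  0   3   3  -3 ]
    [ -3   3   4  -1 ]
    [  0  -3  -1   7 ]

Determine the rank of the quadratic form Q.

Row reduction of A gives 4 nonzero rows, so rank A = 4.

4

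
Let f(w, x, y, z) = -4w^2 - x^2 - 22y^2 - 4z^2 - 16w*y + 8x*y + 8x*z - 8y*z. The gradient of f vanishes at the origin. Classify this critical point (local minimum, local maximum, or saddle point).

saddle point

The Hessian at the origin is H = [[-8, 0, -16, 0], [0, -2, 8, 8], [-16, 8, -44, -8], [0, 8, -8, -8]].
Symmetric row and column elimination reduces H to a congruent diagonal form with pivots -8, -2, 20, -24/5.
So there are 1 positive, 3 negative pivots.
H is indefinite, so the origin is a saddle point.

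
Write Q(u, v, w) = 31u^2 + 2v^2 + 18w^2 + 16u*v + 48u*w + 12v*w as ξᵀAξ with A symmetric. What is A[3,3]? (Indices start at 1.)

The coefficient of w^2 in Q is 18, and that is exactly A[3,3].

18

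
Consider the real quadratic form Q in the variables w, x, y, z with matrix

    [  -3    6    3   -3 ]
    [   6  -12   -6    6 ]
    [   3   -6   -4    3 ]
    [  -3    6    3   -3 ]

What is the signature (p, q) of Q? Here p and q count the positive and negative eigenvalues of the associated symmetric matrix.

Congruent diagonalization of A (simultaneous row and column reduction) yields pivots -3, 0, -1, 0.
That gives 2 negative, 2 zero pivots.

(0, 2)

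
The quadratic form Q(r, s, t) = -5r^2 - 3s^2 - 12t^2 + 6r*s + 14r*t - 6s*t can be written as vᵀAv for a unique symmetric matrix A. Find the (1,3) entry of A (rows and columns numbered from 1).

The coefficient of r·t in Q is 14. For a symmetric A this equals A[1,3] + A[3,1] = 2·A[1,3].
So A[1,3] = 14/2 = 7.

7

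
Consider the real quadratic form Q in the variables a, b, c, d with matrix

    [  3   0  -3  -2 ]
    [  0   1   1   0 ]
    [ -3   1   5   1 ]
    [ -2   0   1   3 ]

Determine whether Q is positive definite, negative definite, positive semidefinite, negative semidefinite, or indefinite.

Congruent diagonalization of A (simultaneous row and column reduction) yields pivots 3, 1, 1, 2/3.
Counting signs: 4 positive.
Hence Q is positive definite.

positive definite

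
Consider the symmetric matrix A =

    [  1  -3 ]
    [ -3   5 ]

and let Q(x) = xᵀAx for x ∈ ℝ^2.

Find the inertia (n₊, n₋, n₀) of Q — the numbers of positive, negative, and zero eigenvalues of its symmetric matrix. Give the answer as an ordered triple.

(1, 1, 0)

Row-reducing A symmetrically gives the diagonal entries 1, -4.
That gives 1 positive, 1 negative pivots.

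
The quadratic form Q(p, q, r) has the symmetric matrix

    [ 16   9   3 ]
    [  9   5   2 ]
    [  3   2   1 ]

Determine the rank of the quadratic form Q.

Applying the same elementary operations to the rows and columns of A produces a congruent diagonal matrix with entries 16, -1/16, 2.
So there are 2 positive, 1 negative pivots.
The rank is the number of nonzero pivots: 3.

3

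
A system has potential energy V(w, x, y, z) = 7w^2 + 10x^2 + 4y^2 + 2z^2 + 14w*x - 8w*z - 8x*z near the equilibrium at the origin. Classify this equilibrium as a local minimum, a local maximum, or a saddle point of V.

The Hessian at the origin is H = [[14, 14, 0, -8], [14, 20, 0, -8], [0, 0, 8, 0], [-8, -8, 0, 4]].
Symmetric row and column elimination reduces H to a congruent diagonal form with pivots 14, 6, 8, -4/7.
That gives 3 positive, 1 negative pivots.
H is indefinite, so the origin is a saddle point.

saddle point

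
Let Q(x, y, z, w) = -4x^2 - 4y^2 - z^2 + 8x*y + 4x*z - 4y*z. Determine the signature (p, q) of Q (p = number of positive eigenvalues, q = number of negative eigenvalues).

(0, 1)

The symmetric matrix is A = [[-4, 4, 2, 0], [4, -4, -2, 0], [2, -2, -1, 0], [0, 0, 0, 0]].
Applying the same elementary operations to the rows and columns of A produces a congruent diagonal matrix with entries -4, 0, 0, 0.
That gives 1 negative, 3 zero pivots.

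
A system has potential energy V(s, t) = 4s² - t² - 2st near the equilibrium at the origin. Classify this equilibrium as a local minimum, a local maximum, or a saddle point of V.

saddle point

The Hessian at the origin is H = [[8, -2], [-2, -2]].
det H = 8·-2 − (-2)² = -20 < 0, so H is indefinite.
Therefore the origin is a saddle point.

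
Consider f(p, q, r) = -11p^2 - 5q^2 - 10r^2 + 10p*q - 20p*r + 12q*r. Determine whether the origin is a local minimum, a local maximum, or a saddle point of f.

local maximum

The Hessian at the origin is H = [[-22, 10, -20], [10, -10, 12], [-20, 12, -20]].
Congruent diagonalization of H (simultaneous row and column reduction) yields pivots -22, -60/11, -4/15.
So there are 3 negative pivots.
H is negative definite, so the origin is a strict local maximum.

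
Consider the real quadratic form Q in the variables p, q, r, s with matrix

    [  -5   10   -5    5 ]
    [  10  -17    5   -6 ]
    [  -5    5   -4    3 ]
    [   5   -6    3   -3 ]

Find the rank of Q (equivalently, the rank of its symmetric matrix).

Row-reducing A symmetrically gives the diagonal entries -5, 3, -22/3, -4/11.
So there are 1 positive, 3 negative pivots.
The rank is the number of nonzero pivots: 4.

4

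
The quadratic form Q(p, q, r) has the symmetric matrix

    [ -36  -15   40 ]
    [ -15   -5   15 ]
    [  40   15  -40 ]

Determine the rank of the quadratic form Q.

3

Row-reducing A symmetrically gives the diagonal entries -36, 5/4, 20/9.
That gives 2 positive, 1 negative pivots.
The rank is the number of nonzero pivots: 3.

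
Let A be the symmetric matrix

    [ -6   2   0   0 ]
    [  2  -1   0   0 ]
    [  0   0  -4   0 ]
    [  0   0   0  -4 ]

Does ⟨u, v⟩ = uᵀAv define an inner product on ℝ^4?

Leading principal minors: Δ_1 = -6, Δ_2 = 2, Δ_3 = -8, Δ_4 = 32.
The signs alternate starting with Δ_1 < 0, so by Sylvester's criterion Q is negative definite.
⟨·,·⟩ is an inner product exactly when A is positive definite.

no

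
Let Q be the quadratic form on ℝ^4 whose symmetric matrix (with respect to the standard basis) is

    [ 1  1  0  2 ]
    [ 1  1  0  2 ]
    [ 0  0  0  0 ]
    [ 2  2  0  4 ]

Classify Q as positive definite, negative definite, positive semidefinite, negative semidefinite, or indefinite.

positive semidefinite

Symmetric row and column elimination reduces A to a congruent diagonal form with pivots 1, 0, 0, 0.
So there are 1 positive, 3 zero pivots.
Hence Q is positive semidefinite.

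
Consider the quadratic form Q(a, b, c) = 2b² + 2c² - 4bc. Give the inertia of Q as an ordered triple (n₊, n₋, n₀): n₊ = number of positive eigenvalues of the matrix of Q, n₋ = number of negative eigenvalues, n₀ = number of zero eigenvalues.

The associated matrix is A = [[0, 0, 0], [0, 2, -2], [0, -2, 2]].
Symmetric row and column elimination reduces A to a congruent diagonal form with pivots 0, 2, 0.
That gives 1 positive, 2 zero pivots.

(1, 0, 2)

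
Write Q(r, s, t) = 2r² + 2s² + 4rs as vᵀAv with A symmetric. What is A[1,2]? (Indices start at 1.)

2

The coefficient of r·s in Q is 4. For a symmetric A this equals A[1,2] + A[2,1] = 2·A[1,2].
So A[1,2] = 4/2 = 2.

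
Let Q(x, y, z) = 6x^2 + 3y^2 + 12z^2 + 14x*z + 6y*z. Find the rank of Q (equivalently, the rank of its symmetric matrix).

3

Write A = [[6, 0, 7], [0, 3, 3], [7, 3, 12]].
Symmetric row and column elimination reduces A to a congruent diagonal form with pivots 6, 3, 5/6.
So there are 3 positive pivots.
The rank is the number of nonzero pivots: 3.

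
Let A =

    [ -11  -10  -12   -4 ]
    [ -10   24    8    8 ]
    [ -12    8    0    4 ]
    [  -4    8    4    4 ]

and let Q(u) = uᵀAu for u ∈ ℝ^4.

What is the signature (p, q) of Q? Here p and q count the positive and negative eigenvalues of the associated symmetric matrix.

Row-reducing A symmetrically gives the diagonal entries -11, 364/11, 16/7, 1/13.
That gives 3 positive, 1 negative pivots.

(3, 1)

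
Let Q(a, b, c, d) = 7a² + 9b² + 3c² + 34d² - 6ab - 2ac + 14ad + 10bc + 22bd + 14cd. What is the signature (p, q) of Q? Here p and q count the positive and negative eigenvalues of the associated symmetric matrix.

(4, 0)

Write A = [[7, -3, -1, 7], [-3, 9, 5, 11], [-1, 5, 3, 7], [7, 11, 7, 34]].
Symmetric row and column elimination reduces A to a congruent diagonal form with pivots 7, 54/7, 4/27, 1.
Counting signs: 4 positive.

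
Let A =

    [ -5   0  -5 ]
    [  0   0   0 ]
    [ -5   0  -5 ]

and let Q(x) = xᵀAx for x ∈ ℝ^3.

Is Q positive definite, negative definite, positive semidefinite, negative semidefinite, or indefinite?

negative semidefinite

Symmetric row and column elimination reduces A to a congruent diagonal form with pivots -5, 0, 0.
So there are 1 negative, 2 zero pivots.
Hence Q is negative semidefinite.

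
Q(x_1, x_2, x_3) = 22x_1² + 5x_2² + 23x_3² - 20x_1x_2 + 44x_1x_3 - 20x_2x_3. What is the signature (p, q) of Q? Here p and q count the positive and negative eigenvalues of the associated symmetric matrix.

(3, 0)

Write A = [[22, -10, 22], [-10, 5, -10], [22, -10, 23]].
Row-reducing A symmetrically gives the diagonal entries 22, 5/11, 1.
That gives 3 positive pivots.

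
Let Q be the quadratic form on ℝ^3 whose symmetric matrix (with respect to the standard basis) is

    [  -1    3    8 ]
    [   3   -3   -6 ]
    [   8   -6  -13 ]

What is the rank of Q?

3

Row-reducing A symmetrically gives the diagonal entries -1, 6, -3.
Counting signs: 1 positive, 2 negative.
The rank is the number of nonzero pivots: 3.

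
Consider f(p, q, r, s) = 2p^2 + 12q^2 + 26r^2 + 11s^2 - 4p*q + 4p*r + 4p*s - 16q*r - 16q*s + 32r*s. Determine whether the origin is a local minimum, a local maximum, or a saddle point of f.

local minimum

The Hessian at the origin is H = [[4, -4, 4, 4], [-4, 24, -16, -16], [4, -16, 52, 32], [4, -16, 32, 22]].
Symmetric row and column elimination reduces H to a congruent diagonal form with pivots 4, 20, 204/5, 10/51.
Counting signs: 4 positive.
H is positive definite, so the origin is a strict local minimum.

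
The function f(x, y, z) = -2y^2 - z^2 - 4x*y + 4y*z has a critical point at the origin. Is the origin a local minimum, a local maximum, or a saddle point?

The Hessian at the origin is H = [[0, -4, 0], [-4, -4, 4], [0, 4, -2]].
H is indefinite, so the origin is a saddle point.

saddle point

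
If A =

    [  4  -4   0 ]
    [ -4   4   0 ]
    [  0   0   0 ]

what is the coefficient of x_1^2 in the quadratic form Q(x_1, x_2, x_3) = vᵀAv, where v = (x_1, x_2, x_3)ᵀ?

4

The coefficient of x_1^2 is the diagonal entry A[1,1] = 4.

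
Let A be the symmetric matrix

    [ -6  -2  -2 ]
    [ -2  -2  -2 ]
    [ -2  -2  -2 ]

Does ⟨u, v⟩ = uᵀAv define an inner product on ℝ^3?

Row-reducing A symmetrically gives the diagonal entries -6, -4/3, 0.
Counting signs: 2 negative, 1 zero.
Hence Q is negative semidefinite.
⟨·,·⟩ is an inner product exactly when A is positive definite.

no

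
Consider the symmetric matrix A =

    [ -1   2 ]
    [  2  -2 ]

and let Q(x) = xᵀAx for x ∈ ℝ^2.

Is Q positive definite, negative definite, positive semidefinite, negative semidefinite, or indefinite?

Applying the same elementary operations to the rows and columns of A produces a congruent diagonal matrix with entries -1, 2.
So there are 1 positive, 1 negative pivots.
Hence Q is indefinite.

indefinite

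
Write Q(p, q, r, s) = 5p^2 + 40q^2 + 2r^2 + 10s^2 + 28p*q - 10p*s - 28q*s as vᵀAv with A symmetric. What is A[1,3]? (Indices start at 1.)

0

The coefficient of p·r in Q is 0. For a symmetric A this equals A[1,3] + A[3,1] = 2·A[1,3].
So A[1,3] = 0/2 = 0.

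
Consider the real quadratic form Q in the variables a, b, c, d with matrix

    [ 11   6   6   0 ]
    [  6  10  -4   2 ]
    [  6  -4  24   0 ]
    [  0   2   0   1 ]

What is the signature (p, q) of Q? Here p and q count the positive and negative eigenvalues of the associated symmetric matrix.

(4, 0)

Symmetric row and column elimination reduces A to a congruent diagonal form with pivots 11, 74/11, 476/37, 5/119.
That gives 4 positive pivots.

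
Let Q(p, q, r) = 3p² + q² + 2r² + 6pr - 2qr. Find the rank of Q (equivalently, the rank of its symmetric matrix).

3

The associated matrix is A = [[3, 0, 3], [0, 1, -1], [3, -1, 2]].
Symmetric row and column elimination reduces A to a congruent diagonal form with pivots 3, 1, -2.
So there are 2 positive, 1 negative pivots.
The rank is the number of nonzero pivots: 3.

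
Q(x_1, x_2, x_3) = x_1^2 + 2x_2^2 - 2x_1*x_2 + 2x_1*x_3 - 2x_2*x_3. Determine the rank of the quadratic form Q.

3

The symmetric matrix is A = [[1, -1, 1], [-1, 2, -1], [1, -1, 0]].
Congruent diagonalization of A (simultaneous row and column reduction) yields pivots 1, 1, -1.
So there are 2 positive, 1 negative pivots.
The rank is the number of nonzero pivots: 3.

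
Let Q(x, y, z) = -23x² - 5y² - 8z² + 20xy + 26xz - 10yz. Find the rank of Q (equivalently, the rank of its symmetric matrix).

Write A = [[-23, 10, 13], [10, -5, -5], [13, -5, -8]].
Applying the same elementary operations to the rows and columns of A produces a congruent diagonal matrix with entries -23, -15/23, 0.
That gives 2 negative, 1 zero pivots.
The rank is the number of nonzero pivots: 2.

2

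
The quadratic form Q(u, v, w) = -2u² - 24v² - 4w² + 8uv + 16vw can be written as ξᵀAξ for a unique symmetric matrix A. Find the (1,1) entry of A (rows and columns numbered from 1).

The coefficient of u² in Q is -2, and that is exactly A[1,1].

-2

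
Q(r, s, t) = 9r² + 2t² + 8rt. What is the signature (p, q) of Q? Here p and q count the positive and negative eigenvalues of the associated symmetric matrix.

Write A = [[9, 0, 4], [0, 0, 0], [4, 0, 2]].
Congruent diagonalization of A (simultaneous row and column reduction) yields pivots 9, 0, 2/9.
That gives 2 positive, 1 zero pivots.

(2, 0)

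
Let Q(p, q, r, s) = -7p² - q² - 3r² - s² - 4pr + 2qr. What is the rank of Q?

4

The symmetric matrix is A = [[-7, 0, -2, 0], [0, -1, 1, 0], [-2, 1, -3, 0], [0, 0, 0, -1]].
An LDLᵀ factorisation of A has diagonal entries -7, -1, -10/7, -1.
So there are 4 negative pivots.
The rank is the number of nonzero pivots: 4.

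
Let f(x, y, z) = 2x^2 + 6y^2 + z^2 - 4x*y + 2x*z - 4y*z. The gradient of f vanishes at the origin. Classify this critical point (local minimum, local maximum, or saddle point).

The Hessian at the origin is H = [[4, -4, 2], [-4, 12, -4], [2, -4, 2]].
An LDLᵀ factorisation of H has diagonal entries 4, 8, 1/2.
That gives 3 positive pivots.
H is positive definite, so the origin is a strict local minimum.

local minimum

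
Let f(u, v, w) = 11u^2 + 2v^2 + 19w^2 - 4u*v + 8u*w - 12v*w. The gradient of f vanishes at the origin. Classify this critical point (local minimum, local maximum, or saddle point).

local minimum

The Hessian at the origin is H = [[22, -4, 8], [-4, 4, -12], [8, -12, 38]].
Symmetric row and column elimination reduces H to a congruent diagonal form with pivots 22, 36/11, 10/9.
So there are 3 positive pivots.
H is positive definite, so the origin is a strict local minimum.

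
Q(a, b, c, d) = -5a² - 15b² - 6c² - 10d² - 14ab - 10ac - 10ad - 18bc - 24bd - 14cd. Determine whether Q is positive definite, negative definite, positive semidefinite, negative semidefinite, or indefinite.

The associated matrix is A = [[-5, -7, -5, -5], [-7, -15, -9, -12], [-5, -9, -6, -7], [-5, -12, -7, -10]].
An LDLᵀ factorisation of A has diagonal entries -5, -26/5, -3/13, -1/6.
Counting signs: 4 negative.
Hence Q is negative definite.

negative definite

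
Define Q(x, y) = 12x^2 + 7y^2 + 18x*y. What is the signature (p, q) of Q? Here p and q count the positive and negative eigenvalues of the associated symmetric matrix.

Write A = [[12, 9], [9, 7]].
Applying the same elementary operations to the rows and columns of A produces a congruent diagonal matrix with entries 12, 1/4.
That gives 2 positive pivots.

(2, 0)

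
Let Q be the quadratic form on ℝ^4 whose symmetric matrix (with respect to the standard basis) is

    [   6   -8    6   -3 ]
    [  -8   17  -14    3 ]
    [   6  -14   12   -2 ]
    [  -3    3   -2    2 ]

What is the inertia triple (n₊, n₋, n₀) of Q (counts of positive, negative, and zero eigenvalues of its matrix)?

Applying the same elementary operations to the rows and columns of A produces a congruent diagonal matrix with entries 6, 19/3, 6/19, 1/3.
Counting signs: 4 positive.

(4, 0, 0)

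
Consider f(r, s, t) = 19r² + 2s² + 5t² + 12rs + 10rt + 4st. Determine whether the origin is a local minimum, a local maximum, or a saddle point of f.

The Hessian at the origin is H = [[38, 12, 10], [12, 4, 4], [10, 4, 10]].
Congruent diagonalization of H (simultaneous row and column reduction) yields pivots 38, 4/19, 4.
That gives 3 positive pivots.
H is positive definite, so the origin is a strict local minimum.

local minimum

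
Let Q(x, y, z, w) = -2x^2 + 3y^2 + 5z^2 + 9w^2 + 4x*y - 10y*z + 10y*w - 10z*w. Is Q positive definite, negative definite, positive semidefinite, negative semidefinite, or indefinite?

indefinite

Write A = [[-2, 2, 0, 0], [2, 3, -5, 5], [0, -5, 5, -5], [0, 5, -5, 9]].
Row-reducing A symmetrically gives the diagonal entries -2, 5, 0, 4.
So there are 2 positive, 1 negative, 1 zero pivots.
Hence Q is indefinite.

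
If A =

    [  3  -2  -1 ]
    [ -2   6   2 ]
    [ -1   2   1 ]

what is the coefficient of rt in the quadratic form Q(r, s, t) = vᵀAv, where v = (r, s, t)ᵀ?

-2

The coefficient of rt is A[1,3] + A[3,1] = 2·(-1) = -2.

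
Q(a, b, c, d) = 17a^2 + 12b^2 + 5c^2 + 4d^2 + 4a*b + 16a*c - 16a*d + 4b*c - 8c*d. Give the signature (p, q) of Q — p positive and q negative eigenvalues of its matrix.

(4, 0)

The associated matrix is A = [[17, 2, 8, -8], [2, 12, 2, 0], [8, 2, 5, -4], [-8, 0, -4, 4]].
Row-reducing A symmetrically gives the diagonal entries 17, 200/17, 57/50, 4/57.
Counting signs: 4 positive.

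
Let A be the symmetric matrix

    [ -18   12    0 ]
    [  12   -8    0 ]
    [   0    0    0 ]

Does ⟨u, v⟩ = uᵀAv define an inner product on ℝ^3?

no

Applying the same elementary operations to the rows and columns of A produces a congruent diagonal matrix with entries -18, 0, 0.
Counting signs: 1 negative, 2 zero.
Hence Q is negative semidefinite.
⟨·,·⟩ is an inner product exactly when A is positive definite.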